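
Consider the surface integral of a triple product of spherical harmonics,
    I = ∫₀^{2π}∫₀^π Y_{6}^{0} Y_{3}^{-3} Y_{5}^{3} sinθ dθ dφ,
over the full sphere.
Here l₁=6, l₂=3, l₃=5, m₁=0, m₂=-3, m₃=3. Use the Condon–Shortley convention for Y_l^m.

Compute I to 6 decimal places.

-0.110086

m-sum 0 ✓  L=14 even ✓  3≤5≤9 ✓
Π(2lᵢ+1) = 13×7×11 = 1001
triangle coeff Δ(6,3,5) = 1/675675
Σ_t [1,3]: t=1:−1/8640 t=2:+1/2304 t=3:−1/8640 = 7/34560
(3j)²=7/429 [(6 3 5; 0 0 0)], sign=-1
Σ_t [0,0]: t=0:+1/69120 = 1/69120
(3j)²=4/429 [(6 3 5; 0 -3 3)], sign=+1
⇒ 4πI² = 196/1287
I = (-1)√(196/1287/(4π)) = -0.11008644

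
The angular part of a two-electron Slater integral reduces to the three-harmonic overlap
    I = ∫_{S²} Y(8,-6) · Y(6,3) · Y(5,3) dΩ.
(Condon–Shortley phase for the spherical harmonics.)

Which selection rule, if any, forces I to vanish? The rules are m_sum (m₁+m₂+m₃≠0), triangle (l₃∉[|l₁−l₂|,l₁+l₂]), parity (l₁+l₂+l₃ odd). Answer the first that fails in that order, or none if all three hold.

Σmᵢ = 0  ✓
l₃∈[|l₁−l₂|,l₁+l₂]=[2,14], have l₃=5  ✓
Σlᵢ = 19 ⇒ odd  ✗

parity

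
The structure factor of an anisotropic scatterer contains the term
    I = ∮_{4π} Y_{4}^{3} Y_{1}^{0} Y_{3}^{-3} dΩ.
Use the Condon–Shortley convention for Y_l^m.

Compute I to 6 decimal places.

Checks pass: Σm=0; 8 even; l₃=3∈[3,5].
(2·4+1)(2·1+1)(2·3+1) = 189
Δ: 2! 6! 0! / 9! → 1/252
sum: t=1:−1/36 = -1/36
3j²(4 1 3; 0 0 0) = Δ·Π!·Σ² = 4/63  (sign +1)
sum: t=1:−1/720 = -1/720
3j²(4 1 3; 3 0 -3) = Δ·Π!·Σ² = 1/36  (sign -1)
combine: 4πI² = 189·4/63·1/36 = 1/3
take √, sign -1: I = -0.16286750

-0.162868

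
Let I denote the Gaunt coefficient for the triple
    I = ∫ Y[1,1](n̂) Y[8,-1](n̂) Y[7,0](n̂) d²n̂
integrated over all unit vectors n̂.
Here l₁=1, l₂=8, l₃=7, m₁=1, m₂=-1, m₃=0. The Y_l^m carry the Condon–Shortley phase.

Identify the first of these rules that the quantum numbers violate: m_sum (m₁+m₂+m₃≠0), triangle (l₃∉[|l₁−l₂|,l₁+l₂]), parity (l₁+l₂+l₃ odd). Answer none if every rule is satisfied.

none

m₁+m₂+m₃ = 1 − 1 + 0 = 0  ✓
triangle: |1−8|=7 ≤ l₃=7 ≤ 1+8=9  ✓
parity: l₁+l₂+l₃ = 16 is even  ✓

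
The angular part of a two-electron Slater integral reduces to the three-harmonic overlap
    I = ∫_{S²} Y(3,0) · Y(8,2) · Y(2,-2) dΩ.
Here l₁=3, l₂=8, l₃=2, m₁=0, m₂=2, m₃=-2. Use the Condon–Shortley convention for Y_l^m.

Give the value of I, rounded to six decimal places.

|3−8|≤2≤3+8 violated ⇒ I = 0

0.000000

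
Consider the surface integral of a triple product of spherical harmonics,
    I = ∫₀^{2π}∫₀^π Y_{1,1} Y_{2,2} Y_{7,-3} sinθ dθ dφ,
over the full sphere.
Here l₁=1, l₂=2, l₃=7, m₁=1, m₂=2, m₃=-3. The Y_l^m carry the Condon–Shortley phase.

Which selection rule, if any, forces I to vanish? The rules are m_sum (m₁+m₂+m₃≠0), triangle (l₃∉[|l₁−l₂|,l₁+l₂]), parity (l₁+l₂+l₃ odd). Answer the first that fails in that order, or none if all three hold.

azimuthal sum: 1 + 2 − 3 = 0  ✓
1 ≤ 7 ≤ 3 (triangle on l)  ✗
L = 1 + 2 + 7 = 10 (even)

triangle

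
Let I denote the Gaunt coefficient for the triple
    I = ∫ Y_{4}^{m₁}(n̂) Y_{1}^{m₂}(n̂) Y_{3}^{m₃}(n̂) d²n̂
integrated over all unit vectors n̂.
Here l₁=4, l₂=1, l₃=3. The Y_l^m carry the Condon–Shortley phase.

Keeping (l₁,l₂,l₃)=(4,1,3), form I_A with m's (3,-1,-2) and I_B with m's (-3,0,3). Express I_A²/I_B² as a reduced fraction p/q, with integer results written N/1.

Same 4,1,3: normalisation and zero-m 3j drop out of the ratio.
A: Δ: 2! 6! 0! / 9! → 1/252; sum: t=0:+1/240 = 1/240; 3j²(4 1 3; 3 -1 -2) = Δ·Π!·Σ² = 1/12  (sign -1)
B: Δ: 2! 6! 0! / 9! → 1/252; sum: t=1:−1/720 = -1/720; 3j²(4 1 3; -3 0 3) = Δ·Π!·Σ² = 1/36  (sign -1)
I_A²/I_B² = (1/12)/(1/36) = 3/1

3/1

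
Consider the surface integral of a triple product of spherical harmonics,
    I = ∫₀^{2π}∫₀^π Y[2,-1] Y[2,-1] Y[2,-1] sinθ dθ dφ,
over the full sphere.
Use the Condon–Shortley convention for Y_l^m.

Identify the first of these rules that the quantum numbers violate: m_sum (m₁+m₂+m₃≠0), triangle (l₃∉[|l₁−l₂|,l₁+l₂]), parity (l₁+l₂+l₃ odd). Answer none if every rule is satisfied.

m_sum

m₁+m₂+m₃ = -1 − 1 − 1 = -3  ✗
triangle: |2−2|=0 ≤ l₃=2 ≤ 2+2=4
parity: l₁+l₂+l₃ = 6 is even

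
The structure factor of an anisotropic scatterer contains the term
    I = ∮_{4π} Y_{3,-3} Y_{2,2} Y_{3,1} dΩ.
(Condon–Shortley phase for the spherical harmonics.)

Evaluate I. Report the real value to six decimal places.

Checks pass: Σm=0; 8 even; l₃=3∈[1,5].
(2·3+1)(2·2+1)(2·3+1) = 245
Δ: 2! 4! 2! / 9! → 1/3780
sum: t=0:+1/24 t=1:−1/4 t=2:+1/24 = -1/6
3j²(3 2 3; 0 0 0) = Δ·Π!·Σ² = 4/105  (sign +1)
sum: t=2:+1/96 = 1/96
3j²(3 2 3; -3 2 1) = Δ·Π!·Σ² = 1/42  (sign +1)
combine: 4πI² = 245·4/105·1/42 = 2/9
take √, sign +1: I = 0.13298076

0.132981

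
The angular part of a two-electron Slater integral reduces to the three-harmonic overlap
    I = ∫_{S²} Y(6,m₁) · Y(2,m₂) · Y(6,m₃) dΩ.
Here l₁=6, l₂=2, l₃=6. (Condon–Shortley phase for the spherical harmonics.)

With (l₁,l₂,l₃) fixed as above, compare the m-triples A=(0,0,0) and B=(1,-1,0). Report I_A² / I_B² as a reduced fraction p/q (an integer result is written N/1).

l's match ⇒ only the (l;m) 3-j factors differ between A and B.
A: triangle coeff Δ(6,2,6) = 1/90090; Σ_t [0,2]: t=0:+1/69120 t=1:−1/14400 t=2:+1/69120 = -7/172800; (3j)²=14/715 [(6 2 6; 0 0 0)], sign=-1
B: triangle coeff Δ(6,2,6) = 1/90090; Σ_t [0,1]: t=0:+1/28800 t=1:−1/34560 = 1/172800; (3j)²=1/1430 [(6 2 6; 1 -1 0)], sign=+1
I_A²/I_B² = (14/715)/(1/1430) = 28/1

28/1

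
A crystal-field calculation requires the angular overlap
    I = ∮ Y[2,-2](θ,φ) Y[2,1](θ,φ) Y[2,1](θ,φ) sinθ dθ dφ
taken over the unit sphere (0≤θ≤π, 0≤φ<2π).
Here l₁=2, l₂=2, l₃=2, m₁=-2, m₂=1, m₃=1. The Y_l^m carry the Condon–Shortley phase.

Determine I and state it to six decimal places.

Checks pass: Σm=0; 6 even; l₃=2∈[0,4].
(2·2+1)(2·2+1)(2·2+1) = 125
Δ: 2! 2! 2! / 7! → 1/630
sum: t=0:+1/8 t=1:−1/1 t=2:+1/8 = -3/4
3j²(2 2 2; 0 0 0) = Δ·Π!·Σ² = 2/35  (sign -1)
sum: t=2:+1/4 = 1/4
3j²(2 2 2; -2 1 1) = Δ·Π!·Σ² = 3/35  (sign -1)
combine: 4πI² = 125·2/35·3/35 = 30/49
take √, sign +1: I = 0.22072812

0.220728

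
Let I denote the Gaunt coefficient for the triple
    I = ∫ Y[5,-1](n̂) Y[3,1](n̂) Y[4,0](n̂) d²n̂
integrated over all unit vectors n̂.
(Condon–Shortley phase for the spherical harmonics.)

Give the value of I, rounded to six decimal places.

Checks pass: Σm=0; 12 even; l₃=4∈[2,8].
(2·5+1)(2·3+1)(2·4+1) = 693
Δ: 4! 6! 2! / 13! → 1/180180
sum: t=1:−1/576 t=2:+1/144 t=3:−1/576 = 1/288
3j²(5 3 4; 0 0 0) = Δ·Π!·Σ² = 20/1001  (sign +1)
sum: t=2:+1/384 t=3:−1/216 t=4:+1/2304 = -11/6912
3j²(5 3 4; -1 1 0) = Δ·Π!·Σ² = 11/1638  (sign -1)
combine: 4πI² = 693·20/1001·11/1638 = 110/1183
take √, sign -1: I = -0.08601992

-0.086020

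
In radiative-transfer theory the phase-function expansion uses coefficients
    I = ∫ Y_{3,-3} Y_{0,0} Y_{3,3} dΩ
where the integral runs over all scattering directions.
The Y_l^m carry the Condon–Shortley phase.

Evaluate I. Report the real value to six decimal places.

m-sum 0 ✓  L=6 even ✓  3≤3≤3 ✓
Π(2lᵢ+1) = 7×1×7 = 49
triangle coeff Δ(3,0,3) = 1/7
Σ_t [0,0]: t=0:+1/36 = 1/36
(3j)²=1/7 [(3 0 3; 0 0 0)], sign=-1
Σ_t [0,0]: t=0:+1/720 = 1/720
(3j)²=1/7 [(3 0 3; -3 0 3)], sign=+1
⇒ 4πI² = 1/1
I = (-1)√(1/1/(4π)) = -0.28209479

-0.282095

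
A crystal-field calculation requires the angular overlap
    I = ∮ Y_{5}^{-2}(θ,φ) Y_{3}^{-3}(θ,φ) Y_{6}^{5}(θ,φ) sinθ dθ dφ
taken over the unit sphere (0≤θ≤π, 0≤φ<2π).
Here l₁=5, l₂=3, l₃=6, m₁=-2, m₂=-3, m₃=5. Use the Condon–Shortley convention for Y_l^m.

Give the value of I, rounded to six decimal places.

0.169016

Rules hold: Σm=0, L=14 even, 2≤6≤8.
N = 11·7·13 = 1001
Δ = 2!·8!·4!/15! = 1/675675
Racah Σ t=0..2: t=0:+1/8640 t=1:−1/2304 t=2:+1/8640 = -7/34560
⇒ 3j(5 3 6; 0 0 0)² = 7/429, sgn -1
Racah Σ t=0..0: t=0:+1/241920 = 1/241920
⇒ 3j(5 3 6; -2 -3 5)² = 2/91, sgn -1
4πI² = N·(3j₀)²·(3jₘ)² = 14/39
I = +1·√(0.358974/4π) = 0.16901560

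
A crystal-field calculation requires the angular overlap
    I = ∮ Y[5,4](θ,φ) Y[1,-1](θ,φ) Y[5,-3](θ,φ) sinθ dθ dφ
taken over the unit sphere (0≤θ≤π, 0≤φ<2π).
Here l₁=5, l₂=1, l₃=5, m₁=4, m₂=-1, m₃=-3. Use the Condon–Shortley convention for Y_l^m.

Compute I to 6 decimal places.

0.000000

Σlᵢ=11 odd — θ-integrand is odd under cosθ→−cosθ; I=0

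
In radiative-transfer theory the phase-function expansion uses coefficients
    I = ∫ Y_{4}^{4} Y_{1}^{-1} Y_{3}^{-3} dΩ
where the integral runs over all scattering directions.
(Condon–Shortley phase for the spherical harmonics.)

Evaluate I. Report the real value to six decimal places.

m-sum 0 ✓  L=8 even ✓  3≤3≤5 ✓
Π(2lᵢ+1) = 9×3×7 = 189
triangle coeff Δ(4,1,3) = 1/252
Σ_t [1,1]: t=1:−1/36 = -1/36
(3j)²=4/63 [(4 1 3; 0 0 0)], sign=+1
Σ_t [0,0]: t=0:+1/1440 = 1/1440
(3j)²=1/9 [(4 1 3; 4 -1 -3)], sign=+1
⇒ 4πI² = 4/3
I = (+1)√(4/3/(4π)) = 0.32573501

0.325735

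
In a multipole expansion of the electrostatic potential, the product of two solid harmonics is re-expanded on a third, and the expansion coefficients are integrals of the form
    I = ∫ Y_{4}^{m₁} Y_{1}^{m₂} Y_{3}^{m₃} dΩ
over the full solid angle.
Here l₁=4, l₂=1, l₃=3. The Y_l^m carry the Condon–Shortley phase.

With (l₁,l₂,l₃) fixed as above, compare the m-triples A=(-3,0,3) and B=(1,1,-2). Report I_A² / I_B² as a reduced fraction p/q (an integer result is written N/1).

l's match ⇒ only the (l;m) 3-j factors differ between A and B.
A: triangle coeff Δ(4,1,3) = 1/252; Σ_t [1,1]: t=1:−1/720 = -1/720; (3j)²=1/36 [(4 1 3; -3 0 3)], sign=-1
B: triangle coeff Δ(4,1,3) = 1/252; Σ_t [2,2]: t=2:+1/240 = 1/240; (3j)²=1/84 [(4 1 3; 1 1 -2)], sign=-1
I_A²/I_B² = (1/36)/(1/84) = 7/3

7/3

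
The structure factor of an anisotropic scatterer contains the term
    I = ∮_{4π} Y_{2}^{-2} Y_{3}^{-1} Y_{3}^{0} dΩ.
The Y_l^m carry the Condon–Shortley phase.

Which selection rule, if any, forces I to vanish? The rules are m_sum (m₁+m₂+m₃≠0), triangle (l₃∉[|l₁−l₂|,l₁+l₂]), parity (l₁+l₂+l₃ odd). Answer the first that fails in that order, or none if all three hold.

azimuthal sum: -2 − 1 + 0 = -3  ✗
1 ≤ 3 ≤ 5 (triangle on l)
L = 2 + 3 + 3 = 8 (even)

m_sum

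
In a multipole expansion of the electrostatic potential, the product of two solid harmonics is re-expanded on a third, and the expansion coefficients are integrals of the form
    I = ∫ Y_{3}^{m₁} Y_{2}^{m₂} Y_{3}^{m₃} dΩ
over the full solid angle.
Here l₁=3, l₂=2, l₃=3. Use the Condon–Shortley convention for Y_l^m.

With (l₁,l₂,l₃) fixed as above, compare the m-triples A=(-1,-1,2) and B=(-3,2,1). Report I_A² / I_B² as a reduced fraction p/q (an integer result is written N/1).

3/2

Same 3,2,3: normalisation and zero-m 3j drop out of the ratio.
A: Δ: 2! 4! 2! / 9! → 1/3780; sum: t=0:+1/48 t=1:−1/12 = -1/16; 3j²(3 2 3; -1 -1 2) = Δ·Π!·Σ² = 1/28  (sign +1)
B: Δ: 2! 4! 2! / 9! → 1/3780; sum: t=2:+1/96 = 1/96; 3j²(3 2 3; -3 2 1) = Δ·Π!·Σ² = 1/42  (sign +1)
I_A²/I_B² = (1/28)/(1/42) = 3/2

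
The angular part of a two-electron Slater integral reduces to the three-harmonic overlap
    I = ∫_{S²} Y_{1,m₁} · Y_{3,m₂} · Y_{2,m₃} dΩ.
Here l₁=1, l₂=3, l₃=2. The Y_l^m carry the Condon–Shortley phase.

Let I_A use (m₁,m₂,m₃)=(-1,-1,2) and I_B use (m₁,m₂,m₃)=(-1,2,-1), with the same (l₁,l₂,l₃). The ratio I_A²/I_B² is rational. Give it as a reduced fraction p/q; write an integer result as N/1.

Same 1,3,2: normalisation and zero-m 3j drop out of the ratio.
A: Δ: 2! 0! 4! / 7! → 1/105; sum: t=2:+1/48 = 1/48; 3j²(1 3 2; -1 -1 2) = Δ·Π!·Σ² = 1/105  (sign +1)
B: Δ: 2! 0! 4! / 7! → 1/105; sum: t=2:+1/12 = 1/12; 3j²(1 3 2; -1 2 -1) = Δ·Π!·Σ² = 2/21  (sign -1)
I_A²/I_B² = (1/105)/(2/21) = 1/10

1/10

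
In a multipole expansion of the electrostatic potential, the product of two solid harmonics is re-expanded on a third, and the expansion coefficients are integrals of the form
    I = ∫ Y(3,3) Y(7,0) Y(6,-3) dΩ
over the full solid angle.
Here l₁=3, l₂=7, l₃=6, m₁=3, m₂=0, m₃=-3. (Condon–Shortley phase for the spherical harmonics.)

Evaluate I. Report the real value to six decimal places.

-0.117879

Checks pass: Σm=0; 16 even; l₃=6∈[4,10].
(2·3+1)(2·7+1)(2·6+1) = 1365
Δ: 4! 2! 10! / 17! → 1/2042040
sum: t=1:−1/207360 t=2:+1/57600 t=3:−1/207360 = 1/129600
3j²(3 7 6; 0 0 0) = Δ·Π!·Σ² = 168/12155  (sign +1)
sum: t=0:+1/1451520 = 1/1451520
3j²(3 7 6; 3 0 -3) = Δ·Π!·Σ² = 45/4862  (sign -1)
combine: 4πI² = 1365·168/12155·45/4862 = 79380/454597
take √, sign -1: I = -0.11787924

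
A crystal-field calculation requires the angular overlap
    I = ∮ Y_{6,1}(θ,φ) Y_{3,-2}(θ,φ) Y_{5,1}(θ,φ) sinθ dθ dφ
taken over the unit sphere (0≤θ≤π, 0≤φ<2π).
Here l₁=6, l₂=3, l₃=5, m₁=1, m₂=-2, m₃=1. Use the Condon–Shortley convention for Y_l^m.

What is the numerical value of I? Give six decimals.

0.134828

Rules hold: Σm=0, L=14 even, 3≤5≤9.
N = 13·7·11 = 1001
Δ = 4!·8!·2!/15! = 1/675675
Racah Σ t=1..3: t=1:−1/8640 t=2:+1/2304 t=3:−1/8640 = 7/34560
⇒ 3j(6 3 5; 0 0 0)² = 7/429, sgn -1
Racah Σ t=0..1: t=0:+1/17280 t=1:−1/6912 = -1/11520
⇒ 3j(6 3 5; 1 -2 1)² = 2/143, sgn -1
4πI² = N·(3j₀)²·(3jₘ)² = 98/429
I = +1·√(0.228438/4π) = 0.13482780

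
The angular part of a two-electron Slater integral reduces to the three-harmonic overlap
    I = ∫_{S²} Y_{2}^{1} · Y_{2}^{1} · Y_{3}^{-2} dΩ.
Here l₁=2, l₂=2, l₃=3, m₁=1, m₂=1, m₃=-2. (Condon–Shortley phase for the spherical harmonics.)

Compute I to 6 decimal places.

0.000000

L=7 odd ⇒ parity kills the (l;000) factor ⇒ I = 0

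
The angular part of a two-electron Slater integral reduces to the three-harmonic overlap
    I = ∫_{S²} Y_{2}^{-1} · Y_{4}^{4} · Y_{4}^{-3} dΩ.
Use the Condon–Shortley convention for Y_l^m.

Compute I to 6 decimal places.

m-sum 0 ✓  L=10 even ✓  2≤4≤6 ✓
Π(2lᵢ+1) = 5×9×9 = 405
triangle coeff Δ(2,4,4) = 1/13860
Σ_t [0,2]: t=0:+1/192 t=1:−1/36 t=2:+1/192 = -5/288
(3j)²=20/693 [(2 4 4; 0 0 0)], sign=-1
Σ_t [2,2]: t=2:+1/1440 = 1/1440
(3j)²=7/165 [(2 4 4; -1 4 -3)], sign=-1
⇒ 4πI² = 60/121
I = (+1)√(60/121/(4π)) = 0.19864517

0.198645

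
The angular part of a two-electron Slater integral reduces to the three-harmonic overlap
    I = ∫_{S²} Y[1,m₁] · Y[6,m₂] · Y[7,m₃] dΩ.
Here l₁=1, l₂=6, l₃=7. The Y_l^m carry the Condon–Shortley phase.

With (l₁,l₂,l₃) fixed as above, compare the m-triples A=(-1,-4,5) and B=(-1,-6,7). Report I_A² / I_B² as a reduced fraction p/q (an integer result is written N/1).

66/91

Shared (l₁,l₂,l₃)=(1,6,7): N and (l;000)² cancel in I_A²/I_B².
A: Δ = 0!·2!·12!/15! = 1/1365; Racah Σ t=0..0: t=0:+1/14515200 = 1/14515200; ⇒ 3j(1 6 7; -1 -4 5)² = 22/455, sgn +1
B: Δ = 0!·2!·12!/15! = 1/1365; Racah Σ t=0..0: t=0:+1/958003200 = 1/958003200; ⇒ 3j(1 6 7; -1 -6 7)² = 1/15, sgn +1
I_A²/I_B² = (22/455)/(1/15) = 66/91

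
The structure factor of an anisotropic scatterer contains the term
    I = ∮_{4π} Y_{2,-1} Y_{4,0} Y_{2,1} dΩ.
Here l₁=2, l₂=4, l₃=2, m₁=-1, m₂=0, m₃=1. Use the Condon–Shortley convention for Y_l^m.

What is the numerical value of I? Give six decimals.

Rules hold: Σm=0, L=8 even, 2≤2≤6.
N = 5·9·5 = 225
Δ = 4!·0!·4!/9! = 1/630
Racah Σ t=2..2: t=2:+1/16 = 1/16
⇒ 3j(2 4 2; 0 0 0)² = 2/35, sgn +1
Racah Σ t=3..3: t=3:−1/36 = -1/36
⇒ 3j(2 4 2; -1 0 1)² = 8/315, sgn +1
4πI² = N·(3j₀)²·(3jₘ)² = 16/49
I = +1·√(0.326531/4π) = 0.16119702

0.161197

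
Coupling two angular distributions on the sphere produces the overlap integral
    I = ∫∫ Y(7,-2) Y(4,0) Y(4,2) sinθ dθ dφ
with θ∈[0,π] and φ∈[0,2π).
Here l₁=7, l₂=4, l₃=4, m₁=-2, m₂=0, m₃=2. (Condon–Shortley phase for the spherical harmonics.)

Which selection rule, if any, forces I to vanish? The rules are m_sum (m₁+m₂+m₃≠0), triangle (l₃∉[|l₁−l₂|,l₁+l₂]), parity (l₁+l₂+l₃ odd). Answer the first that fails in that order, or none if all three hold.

parity

azimuthal sum: -2 + 0 + 2 = 0  ✓
3 ≤ 4 ≤ 11 (triangle on l)  ✓
L = 7 + 4 + 4 = 15 (odd)  ✗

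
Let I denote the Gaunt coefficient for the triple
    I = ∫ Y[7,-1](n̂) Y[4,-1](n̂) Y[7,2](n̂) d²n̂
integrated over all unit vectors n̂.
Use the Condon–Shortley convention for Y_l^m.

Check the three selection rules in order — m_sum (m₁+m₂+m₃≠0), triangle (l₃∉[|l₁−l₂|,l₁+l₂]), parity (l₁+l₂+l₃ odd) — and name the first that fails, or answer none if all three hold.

m₁+m₂+m₃ = -1 − 1 + 2 = 0  ✓
triangle: |7−4|=3 ≤ l₃=7 ≤ 7+4=11  ✓
parity: l₁+l₂+l₃ = 18 is even  ✓

none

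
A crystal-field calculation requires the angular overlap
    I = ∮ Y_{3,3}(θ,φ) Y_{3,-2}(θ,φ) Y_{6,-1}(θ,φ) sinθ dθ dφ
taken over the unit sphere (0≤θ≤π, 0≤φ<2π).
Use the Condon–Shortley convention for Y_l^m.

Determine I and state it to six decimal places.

m-sum 0 ✓  L=12 even ✓  0≤6≤6 ✓
Π(2lᵢ+1) = 7×7×13 = 637
triangle coeff Δ(3,3,6) = 1/12012
Σ_t [0,0]: t=0:+1/1296 = 1/1296
(3j)²=100/3003 [(3 3 6; 0 0 0)], sign=+1
Σ_t [0,0]: t=0:+1/86400 = 1/86400
(3j)²=1/1716 [(3 3 6; 3 -2 -1)], sign=-1
⇒ 4πI² = 175/14157
I = (-1)√(175/14157/(4π)) = -0.03136379

-0.031364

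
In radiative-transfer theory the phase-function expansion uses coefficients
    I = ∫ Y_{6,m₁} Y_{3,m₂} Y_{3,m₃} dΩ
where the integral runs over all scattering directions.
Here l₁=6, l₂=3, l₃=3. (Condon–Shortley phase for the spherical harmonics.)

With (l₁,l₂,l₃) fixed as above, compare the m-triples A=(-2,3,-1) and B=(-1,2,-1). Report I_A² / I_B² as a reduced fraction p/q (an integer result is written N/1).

Same 6,3,3: normalisation and zero-m 3j drop out of the ratio.
A: Δ: 6! 6! 0! / 13! → 1/12012; sum: t=6:+1/34560 = 1/34560; 3j²(6 3 3; -2 3 -1) = Δ·Π!·Σ² = 1/429  (sign +1)
B: Δ: 6! 6! 0! / 13! → 1/12012; sum: t=5:−1/5760 = -1/5760; 3j²(6 3 3; -1 2 -1) = Δ·Π!·Σ² = 5/572  (sign -1)
I_A²/I_B² = (1/429)/(5/572) = 4/15

4/15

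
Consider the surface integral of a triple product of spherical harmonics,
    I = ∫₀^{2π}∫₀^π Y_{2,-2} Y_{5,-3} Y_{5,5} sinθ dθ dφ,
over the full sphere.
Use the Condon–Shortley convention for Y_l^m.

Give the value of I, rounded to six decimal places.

0.088588

Rules hold: Σm=0, L=12 even, 3≤5≤7.
N = 5·11·11 = 605
Δ = 2!·2!·8!/13! = 1/38610
Racah Σ t=0..2: t=0:+1/2880 t=1:−1/576 t=2:+1/2880 = -1/960
⇒ 3j(2 5 5; 0 0 0)² = 10/429, sgn +1
Racah Σ t=2..2: t=2:+1/161280 = 1/161280
⇒ 3j(2 5 5; -2 -3 5)² = 1/143, sgn +1
4πI² = N·(3j₀)²·(3jₘ)² = 50/507
I = +1·√(0.0986193/4π) = 0.08858824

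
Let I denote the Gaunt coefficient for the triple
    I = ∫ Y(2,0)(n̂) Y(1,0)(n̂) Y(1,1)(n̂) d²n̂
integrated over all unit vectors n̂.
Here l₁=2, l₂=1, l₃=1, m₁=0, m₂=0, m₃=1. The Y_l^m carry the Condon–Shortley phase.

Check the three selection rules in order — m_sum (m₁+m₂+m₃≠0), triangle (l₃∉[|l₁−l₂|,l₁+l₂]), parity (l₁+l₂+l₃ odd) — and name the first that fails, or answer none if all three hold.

m₁+m₂+m₃ = 0 + 0 + 1 = 1  ✗
triangle: |2−1|=1 ≤ l₃=1 ≤ 2+1=3
parity: l₁+l₂+l₃ = 4 is even

m_sum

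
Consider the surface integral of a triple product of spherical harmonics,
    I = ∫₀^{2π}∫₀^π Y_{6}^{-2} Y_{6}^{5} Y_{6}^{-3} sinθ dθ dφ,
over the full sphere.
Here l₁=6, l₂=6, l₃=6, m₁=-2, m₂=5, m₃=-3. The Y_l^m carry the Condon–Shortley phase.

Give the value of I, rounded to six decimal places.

-0.050240

Checks pass: Σm=0; 18 even; l₃=6∈[0,12].
(2·6+1)(2·6+1)(2·6+1) = 2197
Δ: 6! 6! 6! / 19! → 1/325909584
sum: t=0:+1/373248000 t=1:−1/1728000 t=2:+1/110592 t=3:−1/46656 t=4:+1/110592 t=5:−1/1728000 t=6:+1/373248000 = -7/1555200
3j²(6 6 6; 0 0 0) = Δ·Π!·Σ² = 400/46189  (sign -1)
sum: t=5:−1/3110400 t=6:+1/4147200 = -1/12441600
3j²(6 6 6; -2 5 -3) = Δ·Π!·Σ² = 7/4199  (sign +1)
combine: 4πI² = 2197·400/46189·7/4199 = 36400/1147619
take √, sign -1: I = -0.05023968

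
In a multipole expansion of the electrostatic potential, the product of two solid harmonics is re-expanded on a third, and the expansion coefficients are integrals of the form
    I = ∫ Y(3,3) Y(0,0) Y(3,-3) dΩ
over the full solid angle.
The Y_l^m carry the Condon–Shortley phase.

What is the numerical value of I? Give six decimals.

m-sum 0 ✓  L=6 even ✓  3≤3≤3 ✓
Π(2lᵢ+1) = 7×1×7 = 49
triangle coeff Δ(3,0,3) = 1/7
Σ_t [0,0]: t=0:+1/36 = 1/36
(3j)²=1/7 [(3 0 3; 0 0 0)], sign=-1
Σ_t [0,0]: t=0:+1/720 = 1/720
(3j)²=1/7 [(3 0 3; 3 0 -3)], sign=+1
⇒ 4πI² = 1/1
I = (-1)√(1/1/(4π)) = -0.28209479

-0.282095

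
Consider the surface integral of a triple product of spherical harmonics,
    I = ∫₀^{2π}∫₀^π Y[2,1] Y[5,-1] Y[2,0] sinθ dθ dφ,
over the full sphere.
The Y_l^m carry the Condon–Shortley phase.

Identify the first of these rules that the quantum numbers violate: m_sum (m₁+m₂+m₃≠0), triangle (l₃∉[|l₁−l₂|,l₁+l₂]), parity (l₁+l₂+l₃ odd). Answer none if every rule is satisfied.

m₁+m₂+m₃ = 1 − 1 + 0 = 0  ✓
triangle: |2−5|=3 ≤ l₃=2 ≤ 2+5=7  ✗
parity: l₁+l₂+l₃ = 9 is odd

triangle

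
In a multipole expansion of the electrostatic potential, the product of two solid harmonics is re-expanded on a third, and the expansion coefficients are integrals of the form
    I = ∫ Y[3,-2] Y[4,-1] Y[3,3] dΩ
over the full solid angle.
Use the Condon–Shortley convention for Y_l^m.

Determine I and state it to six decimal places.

Checks pass: Σm=0; 10 even; l₃=3∈[1,7].
(2·3+1)(2·4+1)(2·3+1) = 441
Δ: 4! 2! 4! / 11! → 1/34650
sum: t=1:−1/72 t=2:+1/16 t=3:−1/72 = 5/144
3j²(3 4 3; 0 0 0) = Δ·Π!·Σ² = 2/77  (sign -1)
sum: t=3:−1/288 = -1/288
3j²(3 4 3; -2 -1 3) = Δ·Π!·Σ² = 5/231  (sign -1)
combine: 4πI² = 441·2/77·5/231 = 30/121
take √, sign +1: I = 0.14046335

0.140463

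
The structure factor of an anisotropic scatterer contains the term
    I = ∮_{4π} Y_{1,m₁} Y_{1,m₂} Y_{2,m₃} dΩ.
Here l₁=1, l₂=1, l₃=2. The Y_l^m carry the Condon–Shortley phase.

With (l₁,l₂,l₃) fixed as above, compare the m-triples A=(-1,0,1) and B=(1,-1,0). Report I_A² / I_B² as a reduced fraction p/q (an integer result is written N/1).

3/1

Same 1,1,2: normalisation and zero-m 3j drop out of the ratio.
A: Δ: 0! 2! 2! / 5! → 1/30; sum: t=0:+1/2 = 1/2; 3j²(1 1 2; -1 0 1) = Δ·Π!·Σ² = 1/10  (sign -1)
B: Δ: 0! 2! 2! / 5! → 1/30; sum: t=0:+1/4 = 1/4; 3j²(1 1 2; 1 -1 0) = Δ·Π!·Σ² = 1/30  (sign +1)
I_A²/I_B² = (1/10)/(1/30) = 3/1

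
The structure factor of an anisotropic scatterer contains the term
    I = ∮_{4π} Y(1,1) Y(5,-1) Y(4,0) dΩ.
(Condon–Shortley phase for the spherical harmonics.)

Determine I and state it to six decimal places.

-0.190188

m-sum 0 ✓  L=10 even ✓  4≤4≤6 ✓
Π(2lᵢ+1) = 3×11×9 = 297
triangle coeff Δ(1,5,4) = 1/495
Σ_t [1,1]: t=1:−1/576 = -1/576
(3j)²=5/99 [(1 5 4; 0 0 0)], sign=-1
Σ_t [0,0]: t=0:+1/1152 = 1/1152
(3j)²=1/33 [(1 5 4; 1 -1 0)], sign=+1
⇒ 4πI² = 5/11
I = (-1)√(5/11/(4π)) = -0.19018827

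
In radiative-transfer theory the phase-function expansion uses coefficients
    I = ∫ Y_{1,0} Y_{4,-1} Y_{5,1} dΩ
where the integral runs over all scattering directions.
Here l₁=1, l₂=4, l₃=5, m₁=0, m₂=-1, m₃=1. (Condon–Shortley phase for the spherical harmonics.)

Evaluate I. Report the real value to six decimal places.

-0.240571

Rules hold: Σm=0, L=10 even, 3≤5≤5.
N = 3·9·11 = 297
Δ = 0!·2!·8!/11! = 1/495
Racah Σ t=0..0: t=0:+1/576 = 1/576
⇒ 3j(1 4 5; 0 0 0)² = 5/99, sgn -1
Racah Σ t=0..0: t=0:+1/720 = 1/720
⇒ 3j(1 4 5; 0 -1 1)² = 8/165, sgn +1
4πI² = N·(3j₀)²·(3jₘ)² = 8/11
I = -1·√(0.727273/4π) = -0.24057125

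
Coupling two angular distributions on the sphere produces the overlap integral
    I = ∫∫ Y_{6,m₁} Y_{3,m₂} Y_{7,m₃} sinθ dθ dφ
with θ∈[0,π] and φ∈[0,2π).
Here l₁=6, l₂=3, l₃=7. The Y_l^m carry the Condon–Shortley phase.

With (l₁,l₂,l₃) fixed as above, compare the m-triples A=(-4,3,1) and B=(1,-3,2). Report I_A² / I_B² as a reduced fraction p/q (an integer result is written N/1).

Shared (l₁,l₂,l₃)=(6,3,7): N and (l;000)² cancel in I_A²/I_B².
A: Δ = 2!·10!·4!/17! = 1/2042040; Racah Σ t=2..2: t=2:+1/3870720 = 1/3870720; ⇒ 3j(6 3 7; -4 3 1)² = 675/136136, sgn +1
B: Δ = 2!·10!·4!/17! = 1/2042040; Racah Σ t=0..0: t=0:+1/691200 = 1/691200; ⇒ 3j(6 3 7; 1 -3 2)² = 189/9724, sgn -1
I_A²/I_B² = (675/136136)/(189/9724) = 25/98

25/98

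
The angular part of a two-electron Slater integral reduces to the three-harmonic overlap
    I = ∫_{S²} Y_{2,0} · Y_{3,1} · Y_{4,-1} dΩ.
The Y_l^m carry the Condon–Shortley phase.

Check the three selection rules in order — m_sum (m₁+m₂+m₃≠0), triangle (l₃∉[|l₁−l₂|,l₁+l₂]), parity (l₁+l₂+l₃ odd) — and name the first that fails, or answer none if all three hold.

Σmᵢ = 0  ✓
l₃∈[|l₁−l₂|,l₁+l₂]=[1,5], have l₃=4  ✓
Σlᵢ = 9 ⇒ odd  ✗

parity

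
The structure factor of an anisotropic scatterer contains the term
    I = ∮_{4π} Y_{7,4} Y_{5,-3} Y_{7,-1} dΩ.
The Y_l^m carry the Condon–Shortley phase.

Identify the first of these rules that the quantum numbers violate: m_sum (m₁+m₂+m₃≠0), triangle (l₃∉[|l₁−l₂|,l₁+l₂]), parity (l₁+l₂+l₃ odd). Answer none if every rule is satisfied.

m₁+m₂+m₃ = 4 − 3 − 1 = 0  ✓
triangle: |7−5|=2 ≤ l₃=7 ≤ 7+5=12  ✓
parity: l₁+l₂+l₃ = 19 is odd  ✗

parity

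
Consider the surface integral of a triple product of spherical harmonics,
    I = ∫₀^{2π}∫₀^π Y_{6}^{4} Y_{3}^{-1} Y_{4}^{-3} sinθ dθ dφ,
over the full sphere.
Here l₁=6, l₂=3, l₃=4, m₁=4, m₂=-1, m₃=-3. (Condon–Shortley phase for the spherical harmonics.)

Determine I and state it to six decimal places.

Σlᵢ=13 odd — θ-integrand is odd under cosθ→−cosθ; I=0

0.000000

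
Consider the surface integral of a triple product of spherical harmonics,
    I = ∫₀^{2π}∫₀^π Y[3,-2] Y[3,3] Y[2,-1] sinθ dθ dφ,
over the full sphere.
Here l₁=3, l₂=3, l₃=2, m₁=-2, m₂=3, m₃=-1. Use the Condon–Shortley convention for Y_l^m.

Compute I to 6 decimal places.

Checks pass: Σm=0; 8 even; l₃=2∈[0,6].
(2·3+1)(2·3+1)(2·2+1) = 245
Δ: 4! 2! 2! / 9! → 1/3780
sum: t=1:−1/24 t=2:+1/4 t=3:−1/24 = 1/6
3j²(3 3 2; 0 0 0) = Δ·Π!·Σ² = 4/105  (sign +1)
sum: t=4:+1/48 = 1/48
3j²(3 3 2; -2 3 -1) = Δ·Π!·Σ² = 5/84  (sign -1)
combine: 4πI² = 245·4/105·5/84 = 5/9
take √, sign -1: I = -0.21026104

-0.210261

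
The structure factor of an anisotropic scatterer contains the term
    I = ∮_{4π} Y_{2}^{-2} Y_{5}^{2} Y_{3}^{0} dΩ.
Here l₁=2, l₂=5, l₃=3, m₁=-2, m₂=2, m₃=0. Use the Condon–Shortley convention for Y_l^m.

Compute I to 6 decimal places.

0.141758

m-sum 0 ✓  L=10 even ✓  3≤3≤7 ✓
Π(2lᵢ+1) = 5×11×7 = 385
triangle coeff Δ(2,5,3) = 1/2310
Σ_t [2,2]: t=2:+1/144 = 1/144
(3j)²=10/231 [(2 5 3; 0 0 0)], sign=-1
Σ_t [4,4]: t=4:+1/864 = 1/864
(3j)²=1/66 [(2 5 3; -2 2 0)], sign=-1
⇒ 4πI² = 25/99
I = (+1)√(25/99/(4π)) = 0.14175797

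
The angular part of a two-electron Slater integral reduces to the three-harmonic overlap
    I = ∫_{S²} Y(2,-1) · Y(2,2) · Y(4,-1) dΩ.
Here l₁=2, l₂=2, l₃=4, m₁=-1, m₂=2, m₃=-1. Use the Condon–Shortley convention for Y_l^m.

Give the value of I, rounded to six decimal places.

-0.090112

m-sum 0 ✓  L=8 even ✓  0≤4≤4 ✓
Π(2lᵢ+1) = 5×5×9 = 225
triangle coeff Δ(2,2,4) = 1/630
Σ_t [0,0]: t=0:+1/16 = 1/16
(3j)²=2/35 [(2 2 4; 0 0 0)], sign=+1
Σ_t [0,0]: t=0:+1/144 = 1/144
(3j)²=1/126 [(2 2 4; -1 2 -1)], sign=-1
⇒ 4πI² = 5/49
I = (-1)√(5/49/(4π)) = -0.09011188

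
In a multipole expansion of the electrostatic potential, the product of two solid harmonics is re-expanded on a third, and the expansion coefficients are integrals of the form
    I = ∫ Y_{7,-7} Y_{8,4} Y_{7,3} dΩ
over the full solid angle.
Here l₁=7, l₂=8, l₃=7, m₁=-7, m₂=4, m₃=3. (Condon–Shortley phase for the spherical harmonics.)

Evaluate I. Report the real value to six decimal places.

-0.161199

Rules hold: Σm=0, L=22 even, 1≤7≤15.
N = 15·17·15 = 3825
Δ = 8!·6!·8!/23! = 1/22086194130
Racah Σ t=1..7: t=1:−1/18289152000 t=2:+1/248832000 t=3:−1/24883200 t=4:+1/11943936 t=5:−1/24883200 t=6:+1/248832000 t=7:−1/18289152000 = 11/975421440
⇒ 3j(7 8 7; 0 0 0)² = 1750/289731, sgn -1
Racah Σ t=8..8: t=8:+1/16721510400 = 1/16721510400
⇒ 3j(7 8 7; -7 4 3)² = 105/7429, sgn +1
4πI² = N·(3j₀)²·(3jₘ)² = 13781250/42204149
I = -1·√(0.326538/4π) = -0.16119880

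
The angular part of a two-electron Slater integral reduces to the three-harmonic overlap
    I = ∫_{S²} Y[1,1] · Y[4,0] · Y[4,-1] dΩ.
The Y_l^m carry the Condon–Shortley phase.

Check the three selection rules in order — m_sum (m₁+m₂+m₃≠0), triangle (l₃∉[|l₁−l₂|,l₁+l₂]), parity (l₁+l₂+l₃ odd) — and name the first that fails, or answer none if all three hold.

parity

m₁+m₂+m₃ = 1 + 0 − 1 = 0  ✓
triangle: |1−4|=3 ≤ l₃=4 ≤ 1+4=5  ✓
parity: l₁+l₂+l₃ = 9 is odd  ✗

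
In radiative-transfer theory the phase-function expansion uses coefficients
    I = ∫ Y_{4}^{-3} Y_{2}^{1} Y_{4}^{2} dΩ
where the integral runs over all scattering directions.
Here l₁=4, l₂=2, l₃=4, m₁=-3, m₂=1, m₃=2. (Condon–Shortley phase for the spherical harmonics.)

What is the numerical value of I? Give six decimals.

m-sum 0 ✓  L=10 even ✓  2≤4≤6 ✓
Π(2lᵢ+1) = 9×5×9 = 405
triangle coeff Δ(4,2,4) = 1/13860
Σ_t [0,2]: t=0:+1/192 t=1:−1/36 t=2:+1/192 = -5/288
(3j)²=20/693 [(4 2 4; 0 0 0)], sign=-1
Σ_t [1,2]: t=1:−1/1440 t=2:+1/240 = 1/288
(3j)²=5/132 [(4 2 4; -3 1 2)], sign=+1
⇒ 4πI² = 375/847
I = (-1)√(375/847/(4π)) = -0.18770204

-0.187702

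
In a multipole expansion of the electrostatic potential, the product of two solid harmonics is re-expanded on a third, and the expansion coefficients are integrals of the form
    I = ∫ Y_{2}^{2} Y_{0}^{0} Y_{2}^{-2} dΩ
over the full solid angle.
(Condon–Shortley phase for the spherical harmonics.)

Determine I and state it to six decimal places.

m-sum 0 ✓  L=4 even ✓  2≤2≤2 ✓
Π(2lᵢ+1) = 5×1×5 = 25
triangle coeff Δ(2,0,2) = 1/5
Σ_t [0,0]: t=0:+1/4 = 1/4
(3j)²=1/5 [(2 0 2; 0 0 0)], sign=+1
Σ_t [0,0]: t=0:+1/24 = 1/24
(3j)²=1/5 [(2 0 2; 2 0 -2)], sign=+1
⇒ 4πI² = 1/1
I = (+1)√(1/1/(4π)) = 0.28209479

0.282095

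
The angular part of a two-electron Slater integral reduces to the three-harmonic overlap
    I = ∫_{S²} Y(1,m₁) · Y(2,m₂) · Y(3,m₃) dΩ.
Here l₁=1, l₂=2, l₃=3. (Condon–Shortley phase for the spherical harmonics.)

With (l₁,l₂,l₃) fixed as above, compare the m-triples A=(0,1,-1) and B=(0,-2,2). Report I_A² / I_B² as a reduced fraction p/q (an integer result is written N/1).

8/5

l's match ⇒ only the (l;m) 3-j factors differ between A and B.
A: triangle coeff Δ(1,2,3) = 1/105; Σ_t [0,0]: t=0:+1/6 = 1/6; (3j)²=8/105 [(1 2 3; 0 1 -1)], sign=+1
B: triangle coeff Δ(1,2,3) = 1/105; Σ_t [0,0]: t=0:+1/24 = 1/24; (3j)²=1/21 [(1 2 3; 0 -2 2)], sign=-1
I_A²/I_B² = (8/105)/(1/21) = 8/5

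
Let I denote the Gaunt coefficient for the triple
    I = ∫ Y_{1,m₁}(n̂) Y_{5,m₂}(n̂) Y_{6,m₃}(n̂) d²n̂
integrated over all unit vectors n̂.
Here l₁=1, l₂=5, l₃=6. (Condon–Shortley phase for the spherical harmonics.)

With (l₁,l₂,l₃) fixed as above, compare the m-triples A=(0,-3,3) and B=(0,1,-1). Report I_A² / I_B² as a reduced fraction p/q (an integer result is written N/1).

27/35

Same 1,5,6: normalisation and zero-m 3j drop out of the ratio.
A: Δ: 0! 2! 10! / 13! → 1/858; sum: t=0:+1/80640 = 1/80640; 3j²(1 5 6; 0 -3 3) = Δ·Π!·Σ² = 9/286  (sign -1)
B: Δ: 0! 2! 10! / 13! → 1/858; sum: t=0:+1/17280 = 1/17280; 3j²(1 5 6; 0 1 -1) = Δ·Π!·Σ² = 35/858  (sign -1)
I_A²/I_B² = (9/286)/(35/858) = 27/35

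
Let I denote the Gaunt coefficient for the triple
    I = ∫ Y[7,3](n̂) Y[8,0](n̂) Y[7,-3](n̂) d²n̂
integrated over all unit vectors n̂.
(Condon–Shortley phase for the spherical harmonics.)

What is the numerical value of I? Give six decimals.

m-sum 0 ✓  L=22 even ✓  1≤7≤15 ✓
Π(2lᵢ+1) = 15×17×15 = 3825
triangle coeff Δ(7,8,7) = 1/22086194130
Σ_t [1,7]: t=1:−1/18289152000 t=2:+1/248832000 t=3:−1/24883200 t=4:+1/11943936 t=5:−1/24883200 t=6:+1/248832000 t=7:−1/18289152000 = 11/975421440
(3j)²=1750/289731 [(7 8 7; 0 0 0)], sign=-1
Σ_t [0,4]: t=0:+1/78033715200 t=1:−1/914457600 t=2:+1/99532800 t=3:−1/62208000 t=4:+1/238878720 = -3421/1170505728000
(3j)²=96721/20281170 [(7 8 7; 3 0 -3)], sign=-1
⇒ 4πI² = 60450625/548653937
I = (+1)√(60450625/548653937/(4π)) = 0.09363673

0.093637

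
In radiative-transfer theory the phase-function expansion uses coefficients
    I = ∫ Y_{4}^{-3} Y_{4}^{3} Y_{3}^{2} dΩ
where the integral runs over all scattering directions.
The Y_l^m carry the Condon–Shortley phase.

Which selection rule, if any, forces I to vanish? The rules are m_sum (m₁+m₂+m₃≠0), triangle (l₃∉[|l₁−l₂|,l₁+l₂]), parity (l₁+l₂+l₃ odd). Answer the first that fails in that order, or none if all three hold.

azimuthal sum: -3 + 3 + 2 = 2  ✗
0 ≤ 3 ≤ 8 (triangle on l)
L = 4 + 4 + 3 = 11 (odd)

m_sum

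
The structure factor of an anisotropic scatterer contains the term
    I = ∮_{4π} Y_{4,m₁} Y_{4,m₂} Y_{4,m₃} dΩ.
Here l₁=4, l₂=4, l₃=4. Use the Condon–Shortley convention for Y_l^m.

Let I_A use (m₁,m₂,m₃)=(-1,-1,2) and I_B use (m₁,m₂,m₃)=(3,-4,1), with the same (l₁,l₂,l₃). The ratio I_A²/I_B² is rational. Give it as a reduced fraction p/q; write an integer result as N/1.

l's match ⇒ only the (l;m) 3-j factors differ between A and B.
A: triangle coeff Δ(4,4,4) = 1/450450; Σ_t [1,3]: t=1:−1/576 t=2:+1/144 t=3:−1/576 = 1/288; (3j)²=20/1001 [(4 4 4; -1 -1 2)], sign=+1
B: triangle coeff Δ(4,4,4) = 1/450450; Σ_t [0,0]: t=0:+1/3456 = 1/3456; (3j)²=35/1287 [(4 4 4; 3 -4 1)], sign=-1
I_A²/I_B² = (20/1001)/(35/1287) = 36/49

36/49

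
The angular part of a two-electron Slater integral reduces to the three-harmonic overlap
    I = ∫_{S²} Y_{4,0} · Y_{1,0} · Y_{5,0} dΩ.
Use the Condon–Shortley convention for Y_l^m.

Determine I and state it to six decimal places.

Rules hold: Σm=0, L=10 even, 3≤5≤5.
N = 9·3·11 = 297
Δ = 0!·8!·2!/11! = 1/495
Racah Σ t=0..0: t=0:+1/576 = 1/576
⇒ 3j(4 1 5; 0 0 0)² = 5/99, sgn -1
(m-triple is (0,0,0) — same symbol as above.)
4πI² = N·(3j₀)²·(3jₘ)² = 25/33
I = +1·√(0.757576/4π) = 0.24553200

0.245532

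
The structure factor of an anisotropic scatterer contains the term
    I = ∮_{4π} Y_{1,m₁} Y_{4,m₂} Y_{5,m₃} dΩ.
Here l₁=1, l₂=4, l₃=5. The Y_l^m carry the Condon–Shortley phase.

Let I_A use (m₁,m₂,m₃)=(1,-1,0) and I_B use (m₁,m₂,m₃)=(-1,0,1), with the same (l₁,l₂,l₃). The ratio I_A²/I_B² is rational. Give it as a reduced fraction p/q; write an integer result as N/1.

2/3

l's match ⇒ only the (l;m) 3-j factors differ between A and B.
A: triangle coeff Δ(1,4,5) = 1/495; Σ_t [0,0]: t=0:+1/1440 = 1/1440; (3j)²=2/99 [(1 4 5; 1 -1 0)], sign=-1
B: triangle coeff Δ(1,4,5) = 1/495; Σ_t [0,0]: t=0:+1/1152 = 1/1152; (3j)²=1/33 [(1 4 5; -1 0 1)], sign=+1
I_A²/I_B² = (2/99)/(1/33) = 2/3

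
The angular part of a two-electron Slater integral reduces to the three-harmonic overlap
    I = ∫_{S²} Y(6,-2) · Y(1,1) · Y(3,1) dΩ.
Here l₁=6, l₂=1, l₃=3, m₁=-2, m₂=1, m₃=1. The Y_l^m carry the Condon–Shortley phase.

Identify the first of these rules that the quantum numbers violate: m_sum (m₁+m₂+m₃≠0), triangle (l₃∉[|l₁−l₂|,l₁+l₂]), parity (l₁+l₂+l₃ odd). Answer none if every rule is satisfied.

triangle

m₁+m₂+m₃ = -2 + 1 + 1 = 0  ✓
triangle: |6−1|=5 ≤ l₃=3 ≤ 6+1=7  ✗
parity: l₁+l₂+l₃ = 10 is even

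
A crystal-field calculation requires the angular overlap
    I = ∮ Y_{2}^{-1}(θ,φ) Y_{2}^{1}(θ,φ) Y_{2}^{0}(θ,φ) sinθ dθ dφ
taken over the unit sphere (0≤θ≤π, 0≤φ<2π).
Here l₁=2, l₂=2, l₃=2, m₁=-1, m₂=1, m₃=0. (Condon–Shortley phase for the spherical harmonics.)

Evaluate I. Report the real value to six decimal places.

-0.090112

Rules hold: Σm=0, L=6 even, 0≤2≤4.
N = 5·5·5 = 125
Δ = 2!·2!·2!/7! = 1/630
Racah Σ t=0..2: t=0:+1/8 t=1:−1/1 t=2:+1/8 = -3/4
⇒ 3j(2 2 2; 0 0 0)² = 2/35, sgn -1
Racah Σ t=1..2: t=1:−1/4 t=2:+1/2 = 1/4
⇒ 3j(2 2 2; -1 1 0)² = 1/70, sgn +1
4πI² = N·(3j₀)²·(3jₘ)² = 5/49
I = -1·√(0.102041/4π) = -0.09011188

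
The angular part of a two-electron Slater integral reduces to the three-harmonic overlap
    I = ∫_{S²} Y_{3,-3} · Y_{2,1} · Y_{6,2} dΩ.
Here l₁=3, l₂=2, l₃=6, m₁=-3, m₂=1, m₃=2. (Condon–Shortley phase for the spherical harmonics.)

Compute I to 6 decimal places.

0.000000

|3−2|≤6≤3+2 violated ⇒ I = 0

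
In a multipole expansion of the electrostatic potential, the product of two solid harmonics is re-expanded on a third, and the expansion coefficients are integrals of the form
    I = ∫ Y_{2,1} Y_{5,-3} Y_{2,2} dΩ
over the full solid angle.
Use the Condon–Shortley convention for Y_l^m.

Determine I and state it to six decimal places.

l₃=2 ∉ [3,7] — triangle fails ⇒ I = 0

0.000000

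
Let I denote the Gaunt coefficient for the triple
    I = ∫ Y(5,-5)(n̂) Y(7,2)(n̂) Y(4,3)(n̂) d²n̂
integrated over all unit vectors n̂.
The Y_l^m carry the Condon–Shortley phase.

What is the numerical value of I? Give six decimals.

Rules hold: Σm=0, L=16 even, 2≤4≤12.
N = 11·15·9 = 1485
Δ = 8!·2!·6!/17! = 1/6126120
Racah Σ t=3..5: t=3:−1/69120 t=4:+1/20736 t=5:−1/69120 = 1/51840
⇒ 3j(5 7 4; 0 0 0)² = 280/21879, sgn +1
Racah Σ t=8..8: t=8:+1/9676800 = 1/9676800
⇒ 3j(5 7 4; -5 2 3)² = 27/19448, sgn -1
4πI² = N·(3j₀)²·(3jₘ)² = 14175/537251
I = -1·√(0.0263843/4π) = -0.04582136

-0.045821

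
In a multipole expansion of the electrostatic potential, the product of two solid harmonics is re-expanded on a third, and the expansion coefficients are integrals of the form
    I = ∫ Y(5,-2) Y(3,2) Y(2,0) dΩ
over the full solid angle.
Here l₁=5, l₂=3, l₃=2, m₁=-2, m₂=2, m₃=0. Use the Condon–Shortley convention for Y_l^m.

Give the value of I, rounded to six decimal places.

0.190188

Checks pass: Σm=0; 10 even; l₃=2∈[2,8].
(2·5+1)(2·3+1)(2·2+1) = 385
Δ: 6! 4! 0! / 11! → 1/2310
sum: t=3:−1/144 = -1/144
3j²(5 3 2; 0 0 0) = Δ·Π!·Σ² = 10/231  (sign -1)
sum: t=5:−1/480 = -1/480
3j²(5 3 2; -2 2 0) = Δ·Π!·Σ² = 3/110  (sign -1)
combine: 4πI² = 385·10/231·3/110 = 5/11
take √, sign +1: I = 0.19018827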